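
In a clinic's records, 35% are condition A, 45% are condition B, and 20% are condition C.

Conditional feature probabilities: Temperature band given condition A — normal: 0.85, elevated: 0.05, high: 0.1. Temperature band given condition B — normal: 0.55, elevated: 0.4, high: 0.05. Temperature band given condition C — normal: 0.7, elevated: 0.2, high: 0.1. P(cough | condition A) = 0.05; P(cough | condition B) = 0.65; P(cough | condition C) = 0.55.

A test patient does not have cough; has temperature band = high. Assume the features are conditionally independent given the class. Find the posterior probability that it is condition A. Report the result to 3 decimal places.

0.663

condition A: 0.35 × 0.1 × (1−0.05) = 0.03325
condition B: 0.45 × 0.05 × (1−0.65) = 0.007875
condition C: 0.2 × 0.1 × (1−0.55) = 0.009
P(condition A | x) = 0.03325 / 0.050125 ≈ 0.663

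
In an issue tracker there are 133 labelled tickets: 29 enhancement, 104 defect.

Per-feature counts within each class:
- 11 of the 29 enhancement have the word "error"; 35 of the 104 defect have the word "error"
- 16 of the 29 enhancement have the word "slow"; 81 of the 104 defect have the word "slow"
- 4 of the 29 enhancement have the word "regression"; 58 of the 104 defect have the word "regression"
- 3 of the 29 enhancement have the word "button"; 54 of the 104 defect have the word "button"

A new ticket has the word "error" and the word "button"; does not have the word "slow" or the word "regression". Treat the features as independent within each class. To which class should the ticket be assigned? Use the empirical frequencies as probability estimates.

enhancement: (29/133) × (11/29) × (13/29) × (25/29) × (3/29) ≈ 0.00330637
defect: (104/133) × (35/104) × (23/104) × (46/104) × (54/104) ≈ 0.0133658
Highest score → defect.

defect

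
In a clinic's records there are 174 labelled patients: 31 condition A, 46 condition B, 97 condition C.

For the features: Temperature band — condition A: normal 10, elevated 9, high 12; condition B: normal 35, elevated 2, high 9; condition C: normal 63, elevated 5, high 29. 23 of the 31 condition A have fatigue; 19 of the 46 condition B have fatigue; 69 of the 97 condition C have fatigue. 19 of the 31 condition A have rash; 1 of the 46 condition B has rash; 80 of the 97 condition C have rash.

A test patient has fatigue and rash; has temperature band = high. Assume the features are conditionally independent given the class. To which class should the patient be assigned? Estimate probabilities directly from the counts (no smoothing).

condition A: (31/174) × (12/31) × (23/31) × (19/31) ≈ 0.031361
condition B: (46/174) × (9/46) × (19/46) × (1/46) ≈ 0.000464442
condition C: (97/174) × (29/97) × (69/97) × (80/97) ≈ 0.0977787
Highest score → condition C.

condition C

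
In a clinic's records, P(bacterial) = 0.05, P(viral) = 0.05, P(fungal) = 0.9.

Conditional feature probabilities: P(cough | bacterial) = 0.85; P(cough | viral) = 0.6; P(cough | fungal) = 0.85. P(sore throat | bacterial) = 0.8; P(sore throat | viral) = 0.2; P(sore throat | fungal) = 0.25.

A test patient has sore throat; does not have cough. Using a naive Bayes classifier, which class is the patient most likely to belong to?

fungal

bacterial: 0.05 × (1−0.85) × 0.8 = 0.006
viral: 0.05 × (1−0.6) × 0.2 = 0.004
fungal: 0.9 × (1−0.85) × 0.25 = 0.03375
Highest score → fungal.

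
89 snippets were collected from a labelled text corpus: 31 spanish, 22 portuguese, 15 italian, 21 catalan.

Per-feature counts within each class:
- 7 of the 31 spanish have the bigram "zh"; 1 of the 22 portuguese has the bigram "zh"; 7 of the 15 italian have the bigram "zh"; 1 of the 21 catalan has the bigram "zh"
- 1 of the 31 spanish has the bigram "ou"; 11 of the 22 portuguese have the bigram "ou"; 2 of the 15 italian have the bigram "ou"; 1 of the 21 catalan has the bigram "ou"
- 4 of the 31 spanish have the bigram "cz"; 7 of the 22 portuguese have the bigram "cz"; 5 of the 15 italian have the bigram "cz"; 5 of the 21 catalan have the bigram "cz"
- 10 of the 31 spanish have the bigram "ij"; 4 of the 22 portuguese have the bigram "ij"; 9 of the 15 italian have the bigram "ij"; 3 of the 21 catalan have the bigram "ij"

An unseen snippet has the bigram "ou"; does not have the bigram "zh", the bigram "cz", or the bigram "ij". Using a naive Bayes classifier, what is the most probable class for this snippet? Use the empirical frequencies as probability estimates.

spanish: (31/89) × (24/31) × (1/31) × (27/31) × (21/31) ≈ 0.00513238
portuguese: (22/89) × (21/22) × (11/22) × (15/22) × (18/22) ≈ 0.0658139
italian: (15/89) × (8/15) × (2/15) × (10/15) × (6/15) ≈ 0.003196
catalan: (21/89) × (20/21) × (1/21) × (16/21) × (18/21) ≈ 0.00698835
Highest score → portuguese.

portuguese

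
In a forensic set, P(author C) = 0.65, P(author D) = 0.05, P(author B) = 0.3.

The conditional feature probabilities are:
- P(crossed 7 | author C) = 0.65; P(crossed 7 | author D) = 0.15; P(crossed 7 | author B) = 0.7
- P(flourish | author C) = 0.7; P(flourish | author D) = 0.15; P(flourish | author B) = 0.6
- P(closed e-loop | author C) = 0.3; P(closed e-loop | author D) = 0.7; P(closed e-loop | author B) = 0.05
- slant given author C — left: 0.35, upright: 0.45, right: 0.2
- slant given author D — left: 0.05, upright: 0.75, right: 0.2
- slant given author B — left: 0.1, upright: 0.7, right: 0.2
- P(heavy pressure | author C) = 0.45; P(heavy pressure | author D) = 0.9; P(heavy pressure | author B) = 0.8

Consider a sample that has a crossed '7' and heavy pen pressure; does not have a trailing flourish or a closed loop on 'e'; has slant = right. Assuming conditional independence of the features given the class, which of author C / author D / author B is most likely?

author C: 0.65 × 0.65 × (1−0.7) × (1−0.3) × 0.2 × 0.45 = 0.00798525
author D: 0.05 × 0.15 × (1−0.15) × (1−0.7) × 0.2 × 0.9 = 0.00034425
author B: 0.3 × 0.7 × (1−0.6) × (1−0.05) × 0.2 × 0.8 = 0.012768
Highest score → author B.

author B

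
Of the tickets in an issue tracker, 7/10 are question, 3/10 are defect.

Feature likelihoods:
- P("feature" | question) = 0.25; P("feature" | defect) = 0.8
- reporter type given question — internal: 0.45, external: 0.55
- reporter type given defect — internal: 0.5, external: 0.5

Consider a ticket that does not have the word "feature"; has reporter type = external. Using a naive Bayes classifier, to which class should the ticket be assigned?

question

question: 0.7 × (1−0.25) × 0.55 = 0.28875
defect: 0.3 × (1−0.8) × 0.5 = 0.03
Highest score → question.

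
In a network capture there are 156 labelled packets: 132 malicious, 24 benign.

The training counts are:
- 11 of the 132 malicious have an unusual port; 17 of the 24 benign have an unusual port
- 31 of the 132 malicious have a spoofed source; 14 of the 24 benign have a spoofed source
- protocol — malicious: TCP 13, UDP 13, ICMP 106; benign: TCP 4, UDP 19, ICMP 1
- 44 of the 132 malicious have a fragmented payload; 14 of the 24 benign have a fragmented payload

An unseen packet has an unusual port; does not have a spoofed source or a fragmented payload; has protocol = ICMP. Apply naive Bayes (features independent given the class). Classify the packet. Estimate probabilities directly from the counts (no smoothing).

malicious: (132/156) × (11/132) × (101/132) × (106/132) × (88/132) ≈ 0.0288839
benign: (24/156) × (17/24) × (10/24) × (1/24) × (10/24) ≈ 0.000788298
Highest score → malicious.

malicious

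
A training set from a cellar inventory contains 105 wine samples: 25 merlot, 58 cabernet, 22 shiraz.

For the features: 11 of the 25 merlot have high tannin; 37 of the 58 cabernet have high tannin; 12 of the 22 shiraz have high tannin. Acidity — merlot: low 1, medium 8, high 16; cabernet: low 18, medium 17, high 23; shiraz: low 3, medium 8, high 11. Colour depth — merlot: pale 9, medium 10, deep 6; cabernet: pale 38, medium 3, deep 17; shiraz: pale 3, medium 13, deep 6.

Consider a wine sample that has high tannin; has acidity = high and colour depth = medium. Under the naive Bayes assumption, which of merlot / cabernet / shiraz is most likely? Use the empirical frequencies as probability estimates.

merlot: (25/105) × (11/25) × (16/25) × (10/25) ≈ 0.026819
cabernet: (58/105) × (37/58) × (23/58) × (3/58) ≈ 0.00722779
shiraz: (22/105) × (12/22) × (11/22) × (13/22) ≈ 0.0337662
Highest score → shiraz.

shiraz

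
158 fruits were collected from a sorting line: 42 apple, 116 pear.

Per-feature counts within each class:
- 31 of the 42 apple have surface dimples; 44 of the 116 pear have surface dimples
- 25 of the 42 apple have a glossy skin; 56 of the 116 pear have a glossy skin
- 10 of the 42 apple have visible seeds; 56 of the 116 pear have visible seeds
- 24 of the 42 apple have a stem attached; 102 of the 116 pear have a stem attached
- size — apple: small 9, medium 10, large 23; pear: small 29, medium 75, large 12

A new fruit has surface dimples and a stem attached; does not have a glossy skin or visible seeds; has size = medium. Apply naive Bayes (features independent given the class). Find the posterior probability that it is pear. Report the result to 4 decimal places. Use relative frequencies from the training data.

apple: (42/158) × (31/42) × (17/42) × (32/42) × (24/42) × (10/42) ≈ 0.00823223
pear: (116/158) × (44/116) × (60/116) × (60/116) × (102/116) × (75/116) ≈ 0.0423572
P(pear | x) = 0.0423572 / 0.05058943 ≈ 0.8373

0.8373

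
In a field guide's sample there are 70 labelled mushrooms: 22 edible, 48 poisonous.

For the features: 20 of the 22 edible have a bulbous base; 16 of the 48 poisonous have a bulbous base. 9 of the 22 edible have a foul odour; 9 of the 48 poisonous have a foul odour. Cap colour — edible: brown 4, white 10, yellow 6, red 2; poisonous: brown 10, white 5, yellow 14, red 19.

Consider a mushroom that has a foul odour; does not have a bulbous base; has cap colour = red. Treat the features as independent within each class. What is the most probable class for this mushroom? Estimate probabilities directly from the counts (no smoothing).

edible: (22/70) × (2/22) × (9/22) × (2/22) ≈ 0.00106257
poisonous: (48/70) × (32/48) × (9/48) × (19/48) ≈ 0.0339286
Highest score → poisonous.

poisonous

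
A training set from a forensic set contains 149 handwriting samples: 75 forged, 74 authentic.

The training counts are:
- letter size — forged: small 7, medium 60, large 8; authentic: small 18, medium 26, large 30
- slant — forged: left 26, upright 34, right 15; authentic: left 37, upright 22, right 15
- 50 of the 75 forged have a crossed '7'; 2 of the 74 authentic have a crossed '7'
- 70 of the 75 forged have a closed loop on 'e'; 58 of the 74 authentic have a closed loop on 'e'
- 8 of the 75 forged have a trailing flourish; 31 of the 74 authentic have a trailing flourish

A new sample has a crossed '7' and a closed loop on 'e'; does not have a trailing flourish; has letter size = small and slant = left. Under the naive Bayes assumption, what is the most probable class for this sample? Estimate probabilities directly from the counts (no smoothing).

forged: (75/149) × (7/75) × (26/75) × (50/75) × (70/75) × (67/75) ≈ 0.0090528
authentic: (74/149) × (18/74) × (37/74) × (2/74) × (58/74) × (43/74) ≈ 0.000743511
Highest score → forged.

forged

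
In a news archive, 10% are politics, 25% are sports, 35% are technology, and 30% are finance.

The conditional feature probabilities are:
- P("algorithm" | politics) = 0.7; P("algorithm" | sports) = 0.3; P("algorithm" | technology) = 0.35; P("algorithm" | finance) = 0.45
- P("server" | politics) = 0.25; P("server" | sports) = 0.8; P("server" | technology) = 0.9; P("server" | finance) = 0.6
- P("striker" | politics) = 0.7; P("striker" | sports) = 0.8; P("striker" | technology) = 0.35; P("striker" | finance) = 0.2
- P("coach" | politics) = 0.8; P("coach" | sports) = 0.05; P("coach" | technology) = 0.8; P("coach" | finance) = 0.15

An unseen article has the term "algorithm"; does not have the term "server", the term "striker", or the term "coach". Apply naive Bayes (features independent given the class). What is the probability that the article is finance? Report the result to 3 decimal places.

politics: 0.1 × 0.7 × (1−0.25) × (1−0.7) × (1−0.8) = 0.00315
sports: 0.25 × 0.3 × (1−0.8) × (1−0.8) × (1−0.05) = 0.00285
technology: 0.35 × 0.35 × (1−0.9) × (1−0.35) × (1−0.8) = 0.0015925
finance: 0.3 × 0.45 × (1−0.6) × (1−0.2) × (1−0.15) = 0.03672
P(finance | x) = 0.03672 / 0.0443125 ≈ 0.829

0.829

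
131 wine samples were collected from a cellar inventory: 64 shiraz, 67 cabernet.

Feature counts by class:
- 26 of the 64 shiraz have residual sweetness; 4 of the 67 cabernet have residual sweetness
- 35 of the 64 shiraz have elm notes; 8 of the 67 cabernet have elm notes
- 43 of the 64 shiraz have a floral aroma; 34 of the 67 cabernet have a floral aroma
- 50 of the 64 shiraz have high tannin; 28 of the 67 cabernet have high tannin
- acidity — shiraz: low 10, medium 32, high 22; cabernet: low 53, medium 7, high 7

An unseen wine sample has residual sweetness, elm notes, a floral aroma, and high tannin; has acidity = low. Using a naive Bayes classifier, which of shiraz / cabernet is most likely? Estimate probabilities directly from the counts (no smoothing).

shiraz

shiraz: (64/131) × (26/64) × (35/64) × (43/64) × (50/64) × (10/64) ≈ 0.00890202
cabernet: (67/131) × (4/67) × (8/67) × (34/67) × (28/67) × (53/67) ≈ 0.000611635
Highest score → shiraz.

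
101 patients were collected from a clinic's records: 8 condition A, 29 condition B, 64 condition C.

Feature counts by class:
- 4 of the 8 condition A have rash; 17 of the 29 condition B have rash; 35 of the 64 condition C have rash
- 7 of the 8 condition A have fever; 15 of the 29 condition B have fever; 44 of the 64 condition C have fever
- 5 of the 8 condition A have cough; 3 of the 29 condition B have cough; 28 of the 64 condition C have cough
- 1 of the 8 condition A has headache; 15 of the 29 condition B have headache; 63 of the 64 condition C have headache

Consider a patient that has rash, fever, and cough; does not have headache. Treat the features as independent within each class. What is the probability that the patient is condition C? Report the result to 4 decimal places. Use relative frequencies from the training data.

condition A: (8/101) × (4/8) × (7/8) × (5/8) × (7/8) ≈ 0.0189511
condition B: (29/101) × (17/29) × (15/29) × (3/29) × (14/29) ≈ 0.00434785
condition C: (64/101) × (35/64) × (44/64) × (28/64) × (1/64) ≈ 0.00162861
P(condition C | x) = 0.00162861 / 0.02492756 ≈ 0.0653

0.0653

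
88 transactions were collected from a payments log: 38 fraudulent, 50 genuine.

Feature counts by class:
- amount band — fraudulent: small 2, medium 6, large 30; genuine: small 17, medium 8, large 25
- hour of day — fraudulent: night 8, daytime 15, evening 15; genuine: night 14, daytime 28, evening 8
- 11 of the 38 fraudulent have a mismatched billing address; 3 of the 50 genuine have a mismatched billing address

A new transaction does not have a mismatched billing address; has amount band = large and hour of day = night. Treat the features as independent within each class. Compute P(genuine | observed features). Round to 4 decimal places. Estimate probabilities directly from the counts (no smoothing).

0.5945

fraudulent: (38/88) × (30/38) × (8/38) × (27/38) ≈ 0.0509947
genuine: (50/88) × (25/50) × (14/50) × (47/50) ≈ 0.0747727
P(genuine | x) = 0.0747727 / 0.1257674 ≈ 0.5945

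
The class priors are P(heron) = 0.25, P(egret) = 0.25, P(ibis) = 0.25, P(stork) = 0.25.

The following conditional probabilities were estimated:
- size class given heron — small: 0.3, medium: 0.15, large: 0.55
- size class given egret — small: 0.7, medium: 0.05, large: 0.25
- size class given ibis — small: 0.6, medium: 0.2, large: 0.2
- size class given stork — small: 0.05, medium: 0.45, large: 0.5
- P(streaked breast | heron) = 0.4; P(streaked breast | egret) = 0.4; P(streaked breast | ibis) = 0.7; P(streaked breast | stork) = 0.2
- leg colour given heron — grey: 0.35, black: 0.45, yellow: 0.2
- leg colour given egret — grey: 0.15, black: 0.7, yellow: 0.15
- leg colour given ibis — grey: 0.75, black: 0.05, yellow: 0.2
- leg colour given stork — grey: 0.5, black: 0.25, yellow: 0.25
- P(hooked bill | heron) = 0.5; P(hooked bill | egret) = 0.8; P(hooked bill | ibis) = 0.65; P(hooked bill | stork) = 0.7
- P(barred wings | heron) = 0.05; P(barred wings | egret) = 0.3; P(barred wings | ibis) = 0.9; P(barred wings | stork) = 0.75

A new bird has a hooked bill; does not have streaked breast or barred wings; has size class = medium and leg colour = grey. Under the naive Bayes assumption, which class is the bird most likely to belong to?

stork

heron: 0.25 × 0.15 × (1−0.4) × 0.35 × 0.5 × (1−0.05) = 0.003740625
egret: 0.25 × 0.05 × (1−0.4) × 0.15 × 0.8 × (1−0.3) = 0.00063
ibis: 0.25 × 0.2 × (1−0.7) × 0.75 × 0.65 × (1−0.9) = 0.00073125
stork: 0.25 × 0.45 × (1−0.2) × 0.5 × 0.7 × (1−0.75) = 0.007875
Highest score → stork.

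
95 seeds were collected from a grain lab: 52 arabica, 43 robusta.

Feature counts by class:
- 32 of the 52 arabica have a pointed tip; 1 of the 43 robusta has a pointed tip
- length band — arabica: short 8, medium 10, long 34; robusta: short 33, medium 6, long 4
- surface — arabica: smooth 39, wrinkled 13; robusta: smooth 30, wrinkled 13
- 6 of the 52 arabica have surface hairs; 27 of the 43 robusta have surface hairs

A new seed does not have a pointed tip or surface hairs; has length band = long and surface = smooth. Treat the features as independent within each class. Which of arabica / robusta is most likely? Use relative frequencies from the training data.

arabica: (52/95) × (20/52) × (34/52) × (39/52) × (46/52) ≈ 0.0913267
robusta: (43/95) × (42/43) × (4/43) × (30/43) × (16/43) ≈ 0.0106763
Highest score → arabica.

arabica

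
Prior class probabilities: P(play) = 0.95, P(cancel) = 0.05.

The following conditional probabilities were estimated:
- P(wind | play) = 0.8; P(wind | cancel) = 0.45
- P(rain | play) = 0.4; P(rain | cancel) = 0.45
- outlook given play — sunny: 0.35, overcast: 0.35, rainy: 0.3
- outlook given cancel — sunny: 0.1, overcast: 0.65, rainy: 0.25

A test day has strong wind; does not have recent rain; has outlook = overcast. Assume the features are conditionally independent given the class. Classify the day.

play: 0.95 × 0.8 × (1−0.4) × 0.35 = 0.1596
cancel: 0.05 × 0.45 × (1−0.45) × 0.65 = 0.00804375
Highest score → play.

play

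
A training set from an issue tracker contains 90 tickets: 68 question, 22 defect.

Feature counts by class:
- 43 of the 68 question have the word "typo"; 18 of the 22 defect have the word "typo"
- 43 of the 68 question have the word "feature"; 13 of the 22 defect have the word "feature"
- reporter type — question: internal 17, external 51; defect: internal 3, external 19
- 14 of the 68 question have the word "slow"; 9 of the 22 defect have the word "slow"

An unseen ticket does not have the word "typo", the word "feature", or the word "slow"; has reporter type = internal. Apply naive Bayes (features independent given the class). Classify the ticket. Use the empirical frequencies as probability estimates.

question: (68/90) × (25/68) × (25/68) × (17/68) × (54/68) ≈ 0.0202747
defect: (22/90) × (4/22) × (9/22) × (3/22) × (13/22) ≈ 0.00146506
Highest score → question.

question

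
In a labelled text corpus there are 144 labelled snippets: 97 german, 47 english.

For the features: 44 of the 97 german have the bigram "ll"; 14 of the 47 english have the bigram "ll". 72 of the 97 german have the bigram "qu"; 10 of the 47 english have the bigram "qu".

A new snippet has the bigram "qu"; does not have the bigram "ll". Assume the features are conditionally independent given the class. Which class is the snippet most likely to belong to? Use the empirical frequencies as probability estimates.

german

german: (97/144) × (53/97) × (72/97) ≈ 0.273196
english: (47/144) × (33/47) × (10/47) ≈ 0.0487589
Highest score → german.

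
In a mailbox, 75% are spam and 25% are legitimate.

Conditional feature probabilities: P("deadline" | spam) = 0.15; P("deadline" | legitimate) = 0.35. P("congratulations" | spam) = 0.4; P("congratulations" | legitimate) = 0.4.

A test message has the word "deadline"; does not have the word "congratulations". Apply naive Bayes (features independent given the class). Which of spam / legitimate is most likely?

spam: 0.75 × 0.15 × (1−0.4) = 0.0675
legitimate: 0.25 × 0.35 × (1−0.4) = 0.0525
Highest score → spam.

spam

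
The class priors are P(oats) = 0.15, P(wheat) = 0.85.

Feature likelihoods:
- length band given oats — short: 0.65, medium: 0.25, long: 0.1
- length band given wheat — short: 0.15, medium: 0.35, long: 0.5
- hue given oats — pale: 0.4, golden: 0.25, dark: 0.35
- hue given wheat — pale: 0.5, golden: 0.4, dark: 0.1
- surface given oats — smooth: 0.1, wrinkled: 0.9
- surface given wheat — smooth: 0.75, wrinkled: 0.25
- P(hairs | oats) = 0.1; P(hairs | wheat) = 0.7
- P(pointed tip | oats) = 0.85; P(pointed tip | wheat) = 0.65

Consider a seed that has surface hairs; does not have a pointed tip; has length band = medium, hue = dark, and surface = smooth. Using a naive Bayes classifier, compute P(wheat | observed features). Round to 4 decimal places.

oats: 0.15 × 0.25 × 0.35 × 0.1 × 0.1 × (1−0.85) = 0.0000196875
wheat: 0.85 × 0.35 × 0.1 × 0.75 × 0.7 × (1−0.65) = 0.0054665625
P(wheat | x) = 0.0054665625 / 0.00548625 ≈ 0.9964

0.9964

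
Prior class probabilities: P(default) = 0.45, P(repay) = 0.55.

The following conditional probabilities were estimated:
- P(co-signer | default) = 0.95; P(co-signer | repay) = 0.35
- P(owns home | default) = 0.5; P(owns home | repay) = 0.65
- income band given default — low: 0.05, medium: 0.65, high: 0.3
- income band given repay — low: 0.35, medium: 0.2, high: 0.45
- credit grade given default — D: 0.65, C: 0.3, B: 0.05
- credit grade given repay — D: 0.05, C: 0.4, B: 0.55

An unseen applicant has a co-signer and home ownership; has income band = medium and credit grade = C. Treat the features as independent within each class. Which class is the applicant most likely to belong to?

default

default: 0.45 × 0.95 × 0.5 × 0.65 × 0.3 = 0.04168125
repay: 0.55 × 0.35 × 0.65 × 0.2 × 0.4 = 0.01001
Highest score → default.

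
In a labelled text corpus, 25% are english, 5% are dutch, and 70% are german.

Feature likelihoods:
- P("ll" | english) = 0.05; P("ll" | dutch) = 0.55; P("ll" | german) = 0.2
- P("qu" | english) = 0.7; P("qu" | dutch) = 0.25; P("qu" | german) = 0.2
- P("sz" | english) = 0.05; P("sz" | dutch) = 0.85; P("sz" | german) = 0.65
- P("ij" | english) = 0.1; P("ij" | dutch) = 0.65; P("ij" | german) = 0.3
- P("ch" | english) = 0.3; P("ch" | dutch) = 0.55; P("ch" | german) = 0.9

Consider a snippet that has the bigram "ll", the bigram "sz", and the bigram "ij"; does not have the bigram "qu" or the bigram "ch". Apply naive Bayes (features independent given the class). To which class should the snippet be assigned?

dutch

english: 0.25 × 0.05 × (1−0.7) × 0.05 × 0.1 × (1−0.3) = 0.000013125
dutch: 0.05 × 0.55 × (1−0.25) × 0.85 × 0.65 × (1−0.55) = 0.005127890625
german: 0.7 × 0.2 × (1−0.2) × 0.65 × 0.3 × (1−0.9) = 0.002184
Highest score → dutch.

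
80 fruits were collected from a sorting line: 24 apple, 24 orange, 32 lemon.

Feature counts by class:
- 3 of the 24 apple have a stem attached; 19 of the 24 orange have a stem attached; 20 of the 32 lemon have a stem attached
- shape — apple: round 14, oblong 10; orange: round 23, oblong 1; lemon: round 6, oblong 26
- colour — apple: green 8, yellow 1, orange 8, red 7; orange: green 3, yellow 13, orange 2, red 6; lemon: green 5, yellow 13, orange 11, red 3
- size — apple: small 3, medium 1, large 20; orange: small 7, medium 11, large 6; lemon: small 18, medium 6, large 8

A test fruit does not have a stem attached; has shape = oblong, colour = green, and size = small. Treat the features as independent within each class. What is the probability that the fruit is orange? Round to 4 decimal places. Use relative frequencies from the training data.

apple: (24/80) × (21/24) × (10/24) × (8/24) × (3/24) ≈ 0.00455729
orange: (24/80) × (5/24) × (1/24) × (3/24) × (7/24) ≈ 0.0000949436
lemon: (32/80) × (12/32) × (26/32) × (5/32) × (18/32) = 0.010711669921875
P(orange | x) = 0.0000949436 / 0.015363903521875 ≈ 0.0062

0.0062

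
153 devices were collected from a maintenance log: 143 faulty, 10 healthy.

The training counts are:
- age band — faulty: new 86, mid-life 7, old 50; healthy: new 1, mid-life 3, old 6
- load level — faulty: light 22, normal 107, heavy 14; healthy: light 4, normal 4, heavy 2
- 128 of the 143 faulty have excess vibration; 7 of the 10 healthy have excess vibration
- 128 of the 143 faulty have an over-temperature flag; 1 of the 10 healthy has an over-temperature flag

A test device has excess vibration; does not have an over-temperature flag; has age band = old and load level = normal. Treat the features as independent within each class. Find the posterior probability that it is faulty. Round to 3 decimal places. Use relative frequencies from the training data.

0.699

faulty: (143/153) × (50/143) × (107/143) × (128/143) × (15/143) ≈ 0.0229591
healthy: (10/153) × (6/10) × (4/10) × (7/10) × (9/10) ≈ 0.00988235
P(faulty | x) = 0.0229591 / 0.03284145 ≈ 0.699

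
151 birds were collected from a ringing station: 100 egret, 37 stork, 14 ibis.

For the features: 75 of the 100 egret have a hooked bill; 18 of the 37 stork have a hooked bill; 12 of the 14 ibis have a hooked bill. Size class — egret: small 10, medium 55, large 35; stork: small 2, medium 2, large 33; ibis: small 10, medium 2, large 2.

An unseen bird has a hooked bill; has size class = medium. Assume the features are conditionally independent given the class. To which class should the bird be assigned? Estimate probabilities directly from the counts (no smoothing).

egret

egret: (100/151) × (75/100) × (55/100) ≈ 0.273179
stork: (37/151) × (18/37) × (2/37) ≈ 0.00644353
ibis: (14/151) × (12/14) × (2/14) ≈ 0.0113529
Highest score → egret.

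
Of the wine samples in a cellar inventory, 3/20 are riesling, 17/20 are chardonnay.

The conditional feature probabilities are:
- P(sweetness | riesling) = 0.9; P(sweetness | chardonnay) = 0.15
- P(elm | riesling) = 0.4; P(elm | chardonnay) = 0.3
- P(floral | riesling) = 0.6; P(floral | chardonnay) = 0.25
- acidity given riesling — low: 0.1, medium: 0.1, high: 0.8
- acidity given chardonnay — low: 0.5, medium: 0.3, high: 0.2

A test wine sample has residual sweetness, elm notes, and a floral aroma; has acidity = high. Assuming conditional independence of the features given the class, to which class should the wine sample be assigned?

riesling: 0.15 × 0.9 × 0.4 × 0.6 × 0.8 = 0.02592
chardonnay: 0.85 × 0.15 × 0.3 × 0.25 × 0.2 = 0.0019125
Highest score → riesling.

riesling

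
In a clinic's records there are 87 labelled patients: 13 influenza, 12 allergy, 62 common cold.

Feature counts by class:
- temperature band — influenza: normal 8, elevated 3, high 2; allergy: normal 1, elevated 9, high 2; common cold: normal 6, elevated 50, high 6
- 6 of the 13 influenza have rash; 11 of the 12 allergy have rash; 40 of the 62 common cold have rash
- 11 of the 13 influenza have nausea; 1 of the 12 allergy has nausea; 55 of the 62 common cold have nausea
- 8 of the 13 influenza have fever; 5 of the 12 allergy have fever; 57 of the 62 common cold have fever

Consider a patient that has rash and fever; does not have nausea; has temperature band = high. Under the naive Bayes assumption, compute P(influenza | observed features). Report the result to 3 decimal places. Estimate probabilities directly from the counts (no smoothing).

influenza: (13/87) × (2/13) × (6/13) × (2/13) × (8/13) ≈ 0.0010045
allergy: (12/87) × (2/12) × (11/12) × (11/12) × (5/12) ≈ 0.00804864
common cold: (62/87) × (6/62) × (40/62) × (7/62) × (57/62) ≈ 0.00461838
P(influenza | x) = 0.0010045 / 0.01367152 ≈ 0.073

0.073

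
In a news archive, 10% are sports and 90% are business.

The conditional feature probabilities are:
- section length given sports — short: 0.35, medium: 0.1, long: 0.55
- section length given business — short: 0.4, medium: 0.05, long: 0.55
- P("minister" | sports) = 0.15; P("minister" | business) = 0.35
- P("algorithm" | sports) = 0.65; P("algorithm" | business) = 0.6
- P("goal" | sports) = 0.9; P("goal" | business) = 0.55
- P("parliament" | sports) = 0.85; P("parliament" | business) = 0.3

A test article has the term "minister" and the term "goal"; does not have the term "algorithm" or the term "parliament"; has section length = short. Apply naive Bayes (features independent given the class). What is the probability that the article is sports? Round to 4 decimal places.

sports: 0.1 × 0.35 × 0.15 × (1−0.65) × 0.9 × (1−0.85) = 0.0002480625
business: 0.9 × 0.4 × 0.35 × (1−0.6) × 0.55 × (1−0.3) = 0.019404
P(sports | x) = 0.0002480625 / 0.0196520625 ≈ 0.0126

0.0126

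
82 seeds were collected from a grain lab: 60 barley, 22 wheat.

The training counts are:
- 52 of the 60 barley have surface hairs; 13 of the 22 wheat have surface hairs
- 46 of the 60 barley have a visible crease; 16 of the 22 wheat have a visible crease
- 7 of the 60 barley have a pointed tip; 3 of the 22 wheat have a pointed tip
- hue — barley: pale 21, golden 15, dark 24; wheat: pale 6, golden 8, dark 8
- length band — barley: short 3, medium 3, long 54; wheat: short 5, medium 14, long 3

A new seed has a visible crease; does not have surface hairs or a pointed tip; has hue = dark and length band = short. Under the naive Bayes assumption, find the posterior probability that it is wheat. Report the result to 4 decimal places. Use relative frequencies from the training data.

barley: (60/82) × (8/60) × (46/60) × (53/60) × (24/60) × (3/60) ≈ 0.00132141
wheat: (22/82) × (9/22) × (16/22) × (19/22) × (8/22) × (5/22) ≈ 0.00569733
P(wheat | x) = 0.00569733 / 0.00701874 ≈ 0.8117

0.8117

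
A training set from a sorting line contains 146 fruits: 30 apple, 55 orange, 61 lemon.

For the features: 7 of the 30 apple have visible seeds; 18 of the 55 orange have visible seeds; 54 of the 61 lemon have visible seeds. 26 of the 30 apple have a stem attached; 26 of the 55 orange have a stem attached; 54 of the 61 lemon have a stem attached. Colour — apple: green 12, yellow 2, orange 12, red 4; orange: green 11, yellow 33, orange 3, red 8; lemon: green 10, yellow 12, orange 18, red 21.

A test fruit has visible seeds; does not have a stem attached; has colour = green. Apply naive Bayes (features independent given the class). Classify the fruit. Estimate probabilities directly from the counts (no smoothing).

orange

apple: (30/146) × (7/30) × (4/30) × (12/30) ≈ 0.00255708
orange: (55/146) × (18/55) × (29/55) × (11/55) ≈ 0.0130012
lemon: (61/146) × (54/61) × (7/61) × (10/61) ≈ 0.00695792
Highest score → orange.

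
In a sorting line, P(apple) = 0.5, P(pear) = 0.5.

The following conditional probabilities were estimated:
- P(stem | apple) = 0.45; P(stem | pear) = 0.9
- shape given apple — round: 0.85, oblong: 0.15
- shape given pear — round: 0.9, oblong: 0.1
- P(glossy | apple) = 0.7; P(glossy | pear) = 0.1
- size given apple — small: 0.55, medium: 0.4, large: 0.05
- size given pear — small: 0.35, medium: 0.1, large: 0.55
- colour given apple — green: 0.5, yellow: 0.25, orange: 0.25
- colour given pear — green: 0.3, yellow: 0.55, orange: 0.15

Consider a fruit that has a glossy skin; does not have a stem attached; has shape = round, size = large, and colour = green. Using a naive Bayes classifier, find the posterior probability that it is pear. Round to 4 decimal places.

0.1536

apple: 0.5 × (1−0.45) × 0.85 × 0.7 × 0.05 × 0.5 = 0.004090625
pear: 0.5 × (1−0.9) × 0.9 × 0.1 × 0.55 × 0.3 = 0.0007425
P(pear | x) = 0.0007425 / 0.004833125 ≈ 0.1536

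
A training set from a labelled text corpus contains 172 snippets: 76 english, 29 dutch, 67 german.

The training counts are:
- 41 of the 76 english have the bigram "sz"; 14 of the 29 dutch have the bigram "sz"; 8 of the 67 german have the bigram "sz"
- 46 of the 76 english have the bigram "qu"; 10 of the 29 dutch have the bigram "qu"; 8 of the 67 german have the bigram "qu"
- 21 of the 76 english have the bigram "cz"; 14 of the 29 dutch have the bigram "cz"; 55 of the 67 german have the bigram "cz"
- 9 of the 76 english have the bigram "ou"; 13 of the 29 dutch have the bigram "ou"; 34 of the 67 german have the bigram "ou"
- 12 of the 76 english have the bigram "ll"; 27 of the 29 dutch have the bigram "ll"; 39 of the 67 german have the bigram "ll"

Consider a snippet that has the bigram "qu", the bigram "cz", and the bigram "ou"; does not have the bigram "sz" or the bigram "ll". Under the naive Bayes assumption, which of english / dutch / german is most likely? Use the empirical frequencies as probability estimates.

german

english: (76/172) × (35/76) × (46/76) × (21/76) × (9/76) × (64/76) ≈ 0.00339379
dutch: (29/172) × (15/29) × (10/29) × (14/29) × (13/29) × (2/29) ≈ 0.00044882
german: (67/172) × (59/67) × (8/67) × (55/67) × (34/67) × (28/67) ≈ 0.0071304
Highest score → german.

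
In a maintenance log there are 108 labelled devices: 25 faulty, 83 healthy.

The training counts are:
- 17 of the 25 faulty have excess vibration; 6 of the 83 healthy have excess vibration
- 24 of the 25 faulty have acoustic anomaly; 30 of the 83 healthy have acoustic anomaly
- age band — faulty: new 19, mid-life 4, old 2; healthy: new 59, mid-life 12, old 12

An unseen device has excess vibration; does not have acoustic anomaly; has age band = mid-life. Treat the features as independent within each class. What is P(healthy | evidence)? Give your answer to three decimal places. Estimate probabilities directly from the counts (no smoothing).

faulty: (25/108) × (17/25) × (1/25) × (4/25) ≈ 0.00100741
healthy: (83/108) × (6/83) × (53/83) × (12/83) ≈ 0.00512895
P(healthy | x) = 0.00512895 / 0.00613636 ≈ 0.836

0.836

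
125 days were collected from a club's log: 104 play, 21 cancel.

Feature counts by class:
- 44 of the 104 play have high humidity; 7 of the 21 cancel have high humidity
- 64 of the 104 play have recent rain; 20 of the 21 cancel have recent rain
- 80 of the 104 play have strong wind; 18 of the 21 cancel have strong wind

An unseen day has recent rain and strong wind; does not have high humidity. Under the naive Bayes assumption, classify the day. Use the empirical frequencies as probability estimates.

play

play: (104/125) × (60/104) × (64/104) × (80/104) ≈ 0.227219
cancel: (21/125) × (14/21) × (20/21) × (18/21) ≈ 0.0914286
Highest score → play.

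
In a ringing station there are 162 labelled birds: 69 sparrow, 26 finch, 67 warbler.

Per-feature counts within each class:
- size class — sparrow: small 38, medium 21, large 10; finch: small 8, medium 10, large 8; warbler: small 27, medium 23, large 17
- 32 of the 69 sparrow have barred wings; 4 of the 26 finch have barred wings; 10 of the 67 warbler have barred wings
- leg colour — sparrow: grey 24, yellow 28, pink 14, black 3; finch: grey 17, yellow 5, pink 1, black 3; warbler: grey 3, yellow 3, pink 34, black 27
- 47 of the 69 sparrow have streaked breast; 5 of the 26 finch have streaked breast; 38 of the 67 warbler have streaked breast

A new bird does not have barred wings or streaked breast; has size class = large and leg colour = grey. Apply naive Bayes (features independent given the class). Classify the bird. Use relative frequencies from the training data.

sparrow: (69/162) × (10/69) × (37/69) × (24/69) × (22/69) ≈ 0.00367091
finch: (26/162) × (8/26) × (22/26) × (17/26) × (21/26) ≈ 0.0220671
warbler: (67/162) × (17/67) × (57/67) × (3/67) × (29/67) ≈ 0.00173023
Highest score → finch.

finch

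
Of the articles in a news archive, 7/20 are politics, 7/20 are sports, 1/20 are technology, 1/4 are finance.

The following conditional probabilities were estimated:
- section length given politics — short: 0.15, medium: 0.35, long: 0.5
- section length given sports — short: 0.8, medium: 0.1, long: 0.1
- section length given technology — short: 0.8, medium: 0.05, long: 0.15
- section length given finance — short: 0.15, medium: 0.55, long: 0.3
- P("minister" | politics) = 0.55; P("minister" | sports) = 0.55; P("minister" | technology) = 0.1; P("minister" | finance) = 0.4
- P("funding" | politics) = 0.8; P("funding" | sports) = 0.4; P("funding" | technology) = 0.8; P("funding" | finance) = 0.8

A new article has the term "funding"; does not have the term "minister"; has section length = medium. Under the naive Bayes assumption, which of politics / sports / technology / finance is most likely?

finance

politics: 0.35 × 0.35 × (1−0.55) × 0.8 = 0.0441
sports: 0.35 × 0.1 × (1−0.55) × 0.4 = 0.0063
technology: 0.05 × 0.05 × (1−0.1) × 0.8 = 0.0018
finance: 0.25 × 0.55 × (1−0.4) × 0.8 = 0.066
Highest score → finance.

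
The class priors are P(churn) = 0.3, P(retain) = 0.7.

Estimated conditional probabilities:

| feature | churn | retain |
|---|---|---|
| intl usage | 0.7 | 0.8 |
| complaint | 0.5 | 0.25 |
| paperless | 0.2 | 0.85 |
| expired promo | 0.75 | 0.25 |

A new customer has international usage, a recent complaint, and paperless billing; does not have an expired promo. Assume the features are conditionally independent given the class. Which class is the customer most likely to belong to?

retain

churn: 0.3 × 0.7 × 0.5 × 0.2 × (1−0.75) = 0.00525
retain: 0.7 × 0.8 × 0.25 × 0.85 × (1−0.25) = 0.08925
Highest score → retain.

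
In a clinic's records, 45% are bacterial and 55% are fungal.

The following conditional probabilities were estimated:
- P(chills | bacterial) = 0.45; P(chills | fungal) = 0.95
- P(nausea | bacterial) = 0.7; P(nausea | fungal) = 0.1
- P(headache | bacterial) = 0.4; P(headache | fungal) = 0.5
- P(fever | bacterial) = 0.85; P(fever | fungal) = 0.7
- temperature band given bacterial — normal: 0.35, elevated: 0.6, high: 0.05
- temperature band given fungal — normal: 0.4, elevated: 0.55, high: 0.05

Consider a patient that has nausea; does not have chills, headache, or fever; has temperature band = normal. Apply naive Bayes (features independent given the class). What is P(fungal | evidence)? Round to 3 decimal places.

0.029

bacterial: 0.45 × (1−0.45) × 0.7 × (1−0.4) × (1−0.85) × 0.35 = 0.005457375
fungal: 0.55 × (1−0.95) × 0.1 × (1−0.5) × (1−0.7) × 0.4 = 0.000165
P(fungal | x) = 0.000165 / 0.005622375 ≈ 0.029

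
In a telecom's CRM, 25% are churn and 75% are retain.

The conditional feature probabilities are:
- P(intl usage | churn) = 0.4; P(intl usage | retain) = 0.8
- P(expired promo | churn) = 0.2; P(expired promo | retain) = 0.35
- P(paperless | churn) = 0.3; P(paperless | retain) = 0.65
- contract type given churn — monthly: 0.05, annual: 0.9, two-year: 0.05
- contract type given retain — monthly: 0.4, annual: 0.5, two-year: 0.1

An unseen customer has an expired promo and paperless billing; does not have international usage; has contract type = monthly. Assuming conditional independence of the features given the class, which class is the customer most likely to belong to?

churn: 0.25 × (1−0.4) × 0.2 × 0.3 × 0.05 = 0.00045
retain: 0.75 × (1−0.8) × 0.35 × 0.65 × 0.4 = 0.01365
Highest score → retain.

retain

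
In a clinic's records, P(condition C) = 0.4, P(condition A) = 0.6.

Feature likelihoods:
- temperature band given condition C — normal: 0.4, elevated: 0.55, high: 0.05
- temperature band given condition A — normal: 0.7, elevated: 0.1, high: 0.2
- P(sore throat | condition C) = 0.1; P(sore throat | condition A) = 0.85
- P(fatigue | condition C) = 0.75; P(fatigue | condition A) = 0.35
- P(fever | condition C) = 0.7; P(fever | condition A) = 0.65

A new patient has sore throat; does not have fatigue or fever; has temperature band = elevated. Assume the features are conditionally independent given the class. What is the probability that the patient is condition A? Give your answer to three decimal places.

0.875

condition C: 0.4 × 0.55 × 0.1 × (1−0.75) × (1−0.7) = 0.00165
condition A: 0.6 × 0.1 × 0.85 × (1−0.35) × (1−0.65) = 0.0116025
P(condition A | x) = 0.0116025 / 0.0132525 ≈ 0.875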